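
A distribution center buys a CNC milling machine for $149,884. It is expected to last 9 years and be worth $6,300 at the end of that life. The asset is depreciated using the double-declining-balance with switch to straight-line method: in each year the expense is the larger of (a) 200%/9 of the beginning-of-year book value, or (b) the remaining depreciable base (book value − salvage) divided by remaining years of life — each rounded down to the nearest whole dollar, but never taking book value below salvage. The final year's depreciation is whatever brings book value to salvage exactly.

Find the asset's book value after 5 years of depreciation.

Depreciable base = $149,884 − $6,300 = $143,584.
Year 1: DB = ⌊$149,884 × 200%/9⌋ = $33,307; SL = ⌊$143,584/9⌋ = $15,953 → take DB $33,307. Book value $116,577.
Year 2: DB = ⌊$116,577 × 200%/9⌋ = $25,906; SL = ⌊$110,277/8⌋ = $13,784 → take DB $25,906. Book value $90,671.
Year 3: DB = ⌊$90,671 × 200%/9⌋ = $20,149; SL = ⌊$84,371/7⌋ = $12,053 → take DB $20,149. Book value $70,522.
Year 4: DB = ⌊$70,522 × 200%/9⌋ = $15,671; SL = ⌊$64,222/6⌋ = $10,703 → take DB $15,671. Book value $54,851.
Year 5: DB = ⌊$54,851 × 200%/9⌋ = $12,189; SL = ⌊$48,551/5⌋ = $9,710 → take DB $12,189. Book value $42,662.

$42,662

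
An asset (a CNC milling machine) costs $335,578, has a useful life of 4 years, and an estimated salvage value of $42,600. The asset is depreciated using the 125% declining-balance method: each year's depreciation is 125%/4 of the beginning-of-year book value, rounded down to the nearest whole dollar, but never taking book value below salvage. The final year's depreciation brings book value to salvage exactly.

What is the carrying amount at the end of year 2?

$158,614

Depreciable base = $335,578 − $42,600 = $292,978.
Year 1: ⌊$335,578 × 125%/4⌋ = $104,868. Book value $230,710.
Year 2: ⌊$230,710 × 125%/4⌋ = $72,096. Book value $158,614.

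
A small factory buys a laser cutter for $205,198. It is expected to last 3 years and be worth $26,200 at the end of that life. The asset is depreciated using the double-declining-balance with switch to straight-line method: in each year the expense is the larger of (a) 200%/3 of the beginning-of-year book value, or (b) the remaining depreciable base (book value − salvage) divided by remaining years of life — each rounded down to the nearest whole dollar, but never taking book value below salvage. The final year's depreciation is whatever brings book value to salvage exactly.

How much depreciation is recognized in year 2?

Depreciable base = $205,198 − $26,200 = $178,998.
Year 1: DB = ⌊$205,198 × 200%/3⌋ = $136,798; SL = ⌊$178,998/3⌋ = $59,666 → take DB $136,798. Book value $68,400.
Year 2: DB = ⌊$68,400 × 200%/3⌋ = $45,600; SL = ⌊$42,200/2⌋ = $21,100 → take DB $45,600, capped at $42,200. Book value $26,200.

$42,200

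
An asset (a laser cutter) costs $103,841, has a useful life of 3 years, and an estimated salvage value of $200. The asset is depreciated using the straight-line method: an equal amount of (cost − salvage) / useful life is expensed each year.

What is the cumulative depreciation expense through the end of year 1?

Depreciable base = $103,841 − $200 = $103,641.
Annual expense = $103,641 / 3 = $34,547.
End of year 1: book value $69,294.
Accumulated through year 1 = $103,841 − $69,294 = $34,547.

$34,547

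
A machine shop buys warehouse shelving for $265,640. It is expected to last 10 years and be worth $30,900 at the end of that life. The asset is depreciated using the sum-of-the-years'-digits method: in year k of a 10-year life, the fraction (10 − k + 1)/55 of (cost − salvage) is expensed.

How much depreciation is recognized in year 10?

Depreciable base = $265,640 − $30,900 = $234,740.
Sum of the years' digits = 10+9+8+7+6+5+4+3+2+1 = 55.
Year 1: $234,740 × 10/55 = $42,680. Book value $222,960.
Year 2: $234,740 × 9/55 = $38,412. Book value $184,548.
Year 3: $234,740 × 8/55 = $34,144. Book value $150,404.
Year 4: $234,740 × 7/55 = $29,876. Book value $120,528.
Year 5: $234,740 × 6/55 = $25,608. Book value $94,920.
Year 6: $234,740 × 5/55 = $21,340. Book value $73,580.
Year 7: $234,740 × 4/55 = $17,072. Book value $56,508.
Year 8: $234,740 × 3/55 = $12,804. Book value $43,704.
Year 9: $234,740 × 2/55 = $8,536. Book value $35,168.
Year 10: $234,740 × 1/55 = $4,268. Book value $30,900.

$4,268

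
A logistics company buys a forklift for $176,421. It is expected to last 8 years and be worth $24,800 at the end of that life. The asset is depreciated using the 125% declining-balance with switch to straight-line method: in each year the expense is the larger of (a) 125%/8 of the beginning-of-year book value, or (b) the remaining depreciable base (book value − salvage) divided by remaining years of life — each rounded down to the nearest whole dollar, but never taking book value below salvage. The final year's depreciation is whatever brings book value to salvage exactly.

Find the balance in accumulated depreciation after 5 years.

$103,159

Depreciable base = $176,421 − $24,800 = $151,621.
Year 1: DB = ⌊$176,421 × 125%/8⌋ = $27,565; SL = ⌊$151,621/8⌋ = $18,952 → take DB $27,565. Book value $148,856.
Year 2: DB = ⌊$148,856 × 125%/8⌋ = $23,258; SL = ⌊$124,056/7⌋ = $17,722 → take DB $23,258. Book value $125,598.
Year 3: DB = ⌊$125,598 × 125%/8⌋ = $19,624; SL = ⌊$100,798/6⌋ = $16,799 → take DB $19,624. Book value $105,974.
Year 4: DB = ⌊$105,974 × 125%/8⌋ = $16,558; SL = ⌊$81,174/5⌋ = $16,234 → take DB $16,558. Book value $89,416.
Year 5: DB = ⌊$89,416 × 125%/8⌋ = $13,971; SL = ⌊$64,616/4⌋ = $16,154 → take SL $16,154. Book value $73,262.
Accumulated through year 5 = $176,421 − $73,262 = $103,159.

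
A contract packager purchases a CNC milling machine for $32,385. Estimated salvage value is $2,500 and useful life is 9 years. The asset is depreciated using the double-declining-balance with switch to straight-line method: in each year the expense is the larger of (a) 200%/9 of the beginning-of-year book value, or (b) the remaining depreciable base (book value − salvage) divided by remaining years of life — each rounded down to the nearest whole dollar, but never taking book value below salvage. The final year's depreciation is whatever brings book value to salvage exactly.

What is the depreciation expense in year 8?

$1,539

Depreciable base = $32,385 − $2,500 = $29,885.
Year 1: DB = ⌊$32,385 × 200%/9⌋ = $7,196; SL = ⌊$29,885/9⌋ = $3,320 → take DB $7,196. Book value $25,189.
Year 2: DB = ⌊$25,189 × 200%/9⌋ = $5,597; SL = ⌊$22,689/8⌋ = $2,836 → take DB $5,597. Book value $19,592.
Year 3: DB = ⌊$19,592 × 200%/9⌋ = $4,353; SL = ⌊$17,092/7⌋ = $2,441 → take DB $4,353. Book value $15,239.
Year 4: DB = ⌊$15,239 × 200%/9⌋ = $3,386; SL = ⌊$12,739/6⌋ = $2,123 → take DB $3,386. Book value $11,853.
Year 5: DB = ⌊$11,853 × 200%/9⌋ = $2,634; SL = ⌊$9,353/5⌋ = $1,870 → take DB $2,634. Book value $9,219.
Year 6: DB = ⌊$9,219 × 200%/9⌋ = $2,048; SL = ⌊$6,719/4⌋ = $1,679 → take DB $2,048. Book value $7,171.
Year 7: DB = ⌊$7,171 × 200%/9⌋ = $1,593; SL = ⌊$4,671/3⌋ = $1,557 → take DB $1,593. Book value $5,578.
Year 8: DB = ⌊$5,578 × 200%/9⌋ = $1,239; SL = ⌊$3,078/2⌋ = $1,539 → take SL $1,539. Book value $4,039.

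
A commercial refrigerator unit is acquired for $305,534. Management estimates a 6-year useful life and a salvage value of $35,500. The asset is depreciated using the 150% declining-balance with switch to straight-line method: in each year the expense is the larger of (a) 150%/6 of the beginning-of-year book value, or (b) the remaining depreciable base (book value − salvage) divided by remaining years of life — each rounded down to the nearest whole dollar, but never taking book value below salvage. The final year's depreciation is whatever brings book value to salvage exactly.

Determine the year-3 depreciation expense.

Depreciable base = $305,534 − $35,500 = $270,034.
Year 1: DB = ⌊$305,534 × 150%/6⌋ = $76,383; SL = ⌊$270,034/6⌋ = $45,005 → take DB $76,383. Book value $229,151.
Year 2: DB = ⌊$229,151 × 150%/6⌋ = $57,287; SL = ⌊$193,651/5⌋ = $38,730 → take DB $57,287. Book value $171,864.
Year 3: DB = ⌊$171,864 × 150%/6⌋ = $42,966; SL = ⌊$136,364/4⌋ = $34,091 → take DB $42,966. Book value $128,898.

$42,966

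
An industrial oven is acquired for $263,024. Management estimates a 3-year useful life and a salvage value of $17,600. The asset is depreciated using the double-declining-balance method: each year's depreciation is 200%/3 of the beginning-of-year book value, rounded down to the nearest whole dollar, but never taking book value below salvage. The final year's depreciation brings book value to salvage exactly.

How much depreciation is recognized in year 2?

Depreciable base = $263,024 − $17,600 = $245,424.
Year 1: ⌊$263,024 × 200%/3⌋ = $175,349. Book value $87,675.
Year 2: ⌊$87,675 × 200%/3⌋ = $58,450. Book value $29,225.

$58,450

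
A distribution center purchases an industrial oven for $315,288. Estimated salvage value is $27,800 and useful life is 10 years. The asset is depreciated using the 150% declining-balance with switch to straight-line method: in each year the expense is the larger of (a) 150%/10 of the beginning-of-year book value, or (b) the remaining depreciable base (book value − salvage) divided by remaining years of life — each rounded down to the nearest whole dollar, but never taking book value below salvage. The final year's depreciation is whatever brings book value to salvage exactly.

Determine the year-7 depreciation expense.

Depreciable base = $315,288 − $27,800 = $287,488.
Year 1: DB = ⌊$315,288 × 150%/10⌋ = $47,293; SL = ⌊$287,488/10⌋ = $28,748 → take DB $47,293. Book value $267,995.
Year 2: DB = ⌊$267,995 × 150%/10⌋ = $40,199; SL = ⌊$240,195/9⌋ = $26,688 → take DB $40,199. Book value $227,796.
Year 3: DB = ⌊$227,796 × 150%/10⌋ = $34,169; SL = ⌊$199,996/8⌋ = $24,999 → take DB $34,169. Book value $193,627.
Year 4: DB = ⌊$193,627 × 150%/10⌋ = $29,044; SL = ⌊$165,827/7⌋ = $23,689 → take DB $29,044. Book value $164,583.
Year 5: DB = ⌊$164,583 × 150%/10⌋ = $24,687; SL = ⌊$136,783/6⌋ = $22,797 → take DB $24,687. Book value $139,896.
Year 6: DB = ⌊$139,896 × 150%/10⌋ = $20,984; SL = ⌊$112,096/5⌋ = $22,419 → take SL $22,419. Book value $117,477.
Year 7: DB = ⌊$117,477 × 150%/10⌋ = $17,621; SL = ⌊$89,677/4⌋ = $22,419 → take SL $22,419. Book value $95,058.

$22,419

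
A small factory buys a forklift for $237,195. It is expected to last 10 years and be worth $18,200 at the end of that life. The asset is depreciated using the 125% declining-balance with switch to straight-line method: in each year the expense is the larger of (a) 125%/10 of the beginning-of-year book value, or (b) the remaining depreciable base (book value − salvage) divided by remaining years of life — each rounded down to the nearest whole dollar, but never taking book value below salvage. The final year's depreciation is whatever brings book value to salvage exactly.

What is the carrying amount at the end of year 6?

Depreciable base = $237,195 − $18,200 = $218,995.
Year 1: DB = ⌊$237,195 × 125%/10⌋ = $29,649; SL = ⌊$218,995/10⌋ = $21,899 → take DB $29,649. Book value $207,546.
Year 2: DB = ⌊$207,546 × 125%/10⌋ = $25,943; SL = ⌊$189,346/9⌋ = $21,038 → take DB $25,943. Book value $181,603.
Year 3: DB = ⌊$181,603 × 125%/10⌋ = $22,700; SL = ⌊$163,403/8⌋ = $20,425 → take DB $22,700. Book value $158,903.
Year 4: DB = ⌊$158,903 × 125%/10⌋ = $19,862; SL = ⌊$140,703/7⌋ = $20,100 → take SL $20,100. Book value $138,803.
Year 5: DB = ⌊$138,803 × 125%/10⌋ = $17,350; SL = ⌊$120,603/6⌋ = $20,100 → take SL $20,100. Book value $118,703.
Year 6: DB = ⌊$118,703 × 125%/10⌋ = $14,837; SL = ⌊$100,503/5⌋ = $20,100 → take SL $20,100. Book value $98,603.

$98,603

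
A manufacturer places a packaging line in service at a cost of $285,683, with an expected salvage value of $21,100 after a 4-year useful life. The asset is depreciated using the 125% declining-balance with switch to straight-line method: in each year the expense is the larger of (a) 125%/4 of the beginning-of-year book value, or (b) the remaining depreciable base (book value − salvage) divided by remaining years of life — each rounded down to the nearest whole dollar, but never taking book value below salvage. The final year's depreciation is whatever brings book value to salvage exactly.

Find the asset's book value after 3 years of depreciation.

$78,066

Depreciable base = $285,683 − $21,100 = $264,583.
Year 1: DB = ⌊$285,683 × 125%/4⌋ = $89,275; SL = ⌊$264,583/4⌋ = $66,145 → take DB $89,275. Book value $196,408.
Year 2: DB = ⌊$196,408 × 125%/4⌋ = $61,377; SL = ⌊$175,308/3⌋ = $58,436 → take DB $61,377. Book value $135,031.
Year 3: DB = ⌊$135,031 × 125%/4⌋ = $42,197; SL = ⌊$113,931/2⌋ = $56,965 → take SL $56,965. Book value $78,066.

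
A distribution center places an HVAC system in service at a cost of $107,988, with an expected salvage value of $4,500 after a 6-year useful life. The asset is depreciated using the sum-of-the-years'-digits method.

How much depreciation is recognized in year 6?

$4,928

Depreciable base = $107,988 − $4,500 = $103,488.
Sum of the years' digits = 6+5+4+3+2+1 = 21.
Year 1: $103,488 × 6/21 = $29,568. Book value $78,420.
Year 2: $103,488 × 5/21 = $24,640. Book value $53,780.
Year 3: $103,488 × 4/21 = $19,712. Book value $34,068.
Year 4: $103,488 × 3/21 = $14,784. Book value $19,284.
Year 5: $103,488 × 2/21 = $9,856. Book value $9,428.
Year 6: $103,488 × 1/21 = $4,928. Book value $4,500.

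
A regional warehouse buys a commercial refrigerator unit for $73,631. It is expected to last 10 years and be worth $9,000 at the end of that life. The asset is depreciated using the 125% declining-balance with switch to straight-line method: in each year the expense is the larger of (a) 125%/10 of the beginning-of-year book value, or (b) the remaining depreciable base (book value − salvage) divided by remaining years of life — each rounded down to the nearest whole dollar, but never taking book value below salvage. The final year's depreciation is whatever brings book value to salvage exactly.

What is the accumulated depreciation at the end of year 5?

$36,161

Depreciable base = $73,631 − $9,000 = $64,631.
Year 1: DB = ⌊$73,631 × 125%/10⌋ = $9,203; SL = ⌊$64,631/10⌋ = $6,463 → take DB $9,203. Book value $64,428.
Year 2: DB = ⌊$64,428 × 125%/10⌋ = $8,053; SL = ⌊$55,428/9⌋ = $6,158 → take DB $8,053. Book value $56,375.
Year 3: DB = ⌊$56,375 × 125%/10⌋ = $7,046; SL = ⌊$47,375/8⌋ = $5,921 → take DB $7,046. Book value $49,329.
Year 4: DB = ⌊$49,329 × 125%/10⌋ = $6,166; SL = ⌊$40,329/7⌋ = $5,761 → take DB $6,166. Book value $43,163.
Year 5: DB = ⌊$43,163 × 125%/10⌋ = $5,395; SL = ⌊$34,163/6⌋ = $5,693 → take SL $5,693. Book value $37,470.
Accumulated through year 5 = $73,631 − $37,470 = $36,161.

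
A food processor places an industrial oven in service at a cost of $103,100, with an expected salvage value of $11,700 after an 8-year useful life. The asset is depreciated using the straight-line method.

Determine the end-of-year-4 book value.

$57,400

Depreciable base = $103,100 − $11,700 = $91,400.
Annual expense = $91,400 / 8 = $11,425.
End of year 1: book value $91,675.
End of year 2: book value $80,250.
End of year 3: book value $68,825.
End of year 4: book value $57,400.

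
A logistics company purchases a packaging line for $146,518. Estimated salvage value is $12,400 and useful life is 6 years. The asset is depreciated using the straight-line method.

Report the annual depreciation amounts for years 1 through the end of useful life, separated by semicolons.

Depreciable base = $146,518 − $12,400 = $134,118.
Annual expense = $134,118 / 6 = $22,353.
End of year 1: book value $124,165.
End of year 2: book value $101,812.
End of year 3: book value $79,459.
End of year 4: book value $57,106.
End of year 5: book value $34,753.
End of year 6: book value $12,400.

$22,353; $22,353; $22,353; $22,353; $22,353; $22,353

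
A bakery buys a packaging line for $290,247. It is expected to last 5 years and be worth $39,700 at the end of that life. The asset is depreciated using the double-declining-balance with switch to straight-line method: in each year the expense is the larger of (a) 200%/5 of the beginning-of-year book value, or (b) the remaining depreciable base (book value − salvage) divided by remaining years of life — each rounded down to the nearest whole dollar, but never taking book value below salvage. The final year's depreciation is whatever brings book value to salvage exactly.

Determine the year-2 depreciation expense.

$69,659

Depreciable base = $290,247 − $39,700 = $250,547.
Year 1: DB = ⌊$290,247 × 200%/5⌋ = $116,098; SL = ⌊$250,547/5⌋ = $50,109 → take DB $116,098. Book value $174,149.
Year 2: DB = ⌊$174,149 × 200%/5⌋ = $69,659; SL = ⌊$134,449/4⌋ = $33,612 → take DB $69,659. Book value $104,490.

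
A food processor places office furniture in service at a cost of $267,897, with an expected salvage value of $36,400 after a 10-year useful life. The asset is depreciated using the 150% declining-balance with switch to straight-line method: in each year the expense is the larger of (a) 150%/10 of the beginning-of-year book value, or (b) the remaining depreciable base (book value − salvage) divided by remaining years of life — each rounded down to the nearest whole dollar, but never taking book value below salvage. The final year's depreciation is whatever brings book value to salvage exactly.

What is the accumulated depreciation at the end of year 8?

$199,177

Depreciable base = $267,897 − $36,400 = $231,497.
Year 1: DB = ⌊$267,897 × 150%/10⌋ = $40,184; SL = ⌊$231,497/10⌋ = $23,149 → take DB $40,184. Book value $227,713.
Year 2: DB = ⌊$227,713 × 150%/10⌋ = $34,156; SL = ⌊$191,313/9⌋ = $21,257 → take DB $34,156. Book value $193,557.
Year 3: DB = ⌊$193,557 × 150%/10⌋ = $29,033; SL = ⌊$157,157/8⌋ = $19,644 → take DB $29,033. Book value $164,524.
Year 4: DB = ⌊$164,524 × 150%/10⌋ = $24,678; SL = ⌊$128,124/7⌋ = $18,303 → take DB $24,678. Book value $139,846.
Year 5: DB = ⌊$139,846 × 150%/10⌋ = $20,976; SL = ⌊$103,446/6⌋ = $17,241 → take DB $20,976. Book value $118,870.
Year 6: DB = ⌊$118,870 × 150%/10⌋ = $17,830; SL = ⌊$82,470/5⌋ = $16,494 → take DB $17,830. Book value $101,040.
Year 7: DB = ⌊$101,040 × 150%/10⌋ = $15,156; SL = ⌊$64,640/4⌋ = $16,160 → take SL $16,160. Book value $84,880.
Year 8: DB = ⌊$84,880 × 150%/10⌋ = $12,732; SL = ⌊$48,480/3⌋ = $16,160 → take SL $16,160. Book value $68,720.
Accumulated through year 8 = $267,897 − $68,720 = $199,177.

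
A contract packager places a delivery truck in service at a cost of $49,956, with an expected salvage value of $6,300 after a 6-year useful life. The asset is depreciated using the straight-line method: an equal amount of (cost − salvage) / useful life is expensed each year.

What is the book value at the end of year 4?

Depreciable base = $49,956 − $6,300 = $43,656.
Annual expense = $43,656 / 6 = $7,276.
End of year 1: book value $42,680.
End of year 2: book value $35,404.
End of year 3: book value $28,128.
End of year 4: book value $20,852.

$20,852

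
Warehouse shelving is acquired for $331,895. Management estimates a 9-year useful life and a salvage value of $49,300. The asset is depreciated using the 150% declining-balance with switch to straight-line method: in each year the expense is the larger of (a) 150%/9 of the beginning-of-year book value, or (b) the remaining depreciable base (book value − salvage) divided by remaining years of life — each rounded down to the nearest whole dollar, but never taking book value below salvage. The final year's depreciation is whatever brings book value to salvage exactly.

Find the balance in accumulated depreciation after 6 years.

Depreciable base = $331,895 − $49,300 = $282,595.
Year 1: DB = ⌊$331,895 × 150%/9⌋ = $55,315; SL = ⌊$282,595/9⌋ = $31,399 → take DB $55,315. Book value $276,580.
Year 2: DB = ⌊$276,580 × 150%/9⌋ = $46,096; SL = ⌊$227,280/8⌋ = $28,410 → take DB $46,096. Book value $230,484.
Year 3: DB = ⌊$230,484 × 150%/9⌋ = $38,414; SL = ⌊$181,184/7⌋ = $25,883 → take DB $38,414. Book value $192,070.
Year 4: DB = ⌊$192,070 × 150%/9⌋ = $32,011; SL = ⌊$142,770/6⌋ = $23,795 → take DB $32,011. Book value $160,059.
Year 5: DB = ⌊$160,059 × 150%/9⌋ = $26,676; SL = ⌊$110,759/5⌋ = $22,151 → take DB $26,676. Book value $133,383.
Year 6: DB = ⌊$133,383 × 150%/9⌋ = $22,230; SL = ⌊$84,083/4⌋ = $21,020 → take DB $22,230. Book value $111,153.
Accumulated through year 6 = $331,895 − $111,153 = $220,742.

$220,742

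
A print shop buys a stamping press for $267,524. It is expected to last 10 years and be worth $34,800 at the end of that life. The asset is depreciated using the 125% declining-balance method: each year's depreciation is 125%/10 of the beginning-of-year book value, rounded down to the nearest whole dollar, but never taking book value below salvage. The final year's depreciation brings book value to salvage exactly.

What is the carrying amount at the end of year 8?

Depreciable base = $267,524 − $34,800 = $232,724.
Year 1: ⌊$267,524 × 125%/10⌋ = $33,440. Book value $234,084.
Year 2: ⌊$234,084 × 125%/10⌋ = $29,260. Book value $204,824.
Year 3: ⌊$204,824 × 125%/10⌋ = $25,603. Book value $179,221.
Year 4: ⌊$179,221 × 125%/10⌋ = $22,402. Book value $156,819.
Year 5: ⌊$156,819 × 125%/10⌋ = $19,602. Book value $137,217.
Year 6: ⌊$137,217 × 125%/10⌋ = $17,152. Book value $120,065.
Year 7: ⌊$120,065 × 125%/10⌋ = $15,008. Book value $105,057.
Year 8: ⌊$105,057 × 125%/10⌋ = $13,132. Book value $91,925.

$91,925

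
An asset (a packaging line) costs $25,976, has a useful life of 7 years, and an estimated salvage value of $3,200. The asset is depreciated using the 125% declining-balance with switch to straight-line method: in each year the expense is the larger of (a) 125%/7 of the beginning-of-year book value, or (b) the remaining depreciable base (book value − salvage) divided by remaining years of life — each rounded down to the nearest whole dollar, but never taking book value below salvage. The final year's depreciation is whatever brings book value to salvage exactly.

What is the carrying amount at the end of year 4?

$11,599

Depreciable base = $25,976 − $3,200 = $22,776.
Year 1: DB = ⌊$25,976 × 125%/7⌋ = $4,638; SL = ⌊$22,776/7⌋ = $3,253 → take DB $4,638. Book value $21,338.
Year 2: DB = ⌊$21,338 × 125%/7⌋ = $3,810; SL = ⌊$18,138/6⌋ = $3,023 → take DB $3,810. Book value $17,528.
Year 3: DB = ⌊$17,528 × 125%/7⌋ = $3,130; SL = ⌊$14,328/5⌋ = $2,865 → take DB $3,130. Book value $14,398.
Year 4: DB = ⌊$14,398 × 125%/7⌋ = $2,571; SL = ⌊$11,198/4⌋ = $2,799 → take SL $2,799. Book value $11,599.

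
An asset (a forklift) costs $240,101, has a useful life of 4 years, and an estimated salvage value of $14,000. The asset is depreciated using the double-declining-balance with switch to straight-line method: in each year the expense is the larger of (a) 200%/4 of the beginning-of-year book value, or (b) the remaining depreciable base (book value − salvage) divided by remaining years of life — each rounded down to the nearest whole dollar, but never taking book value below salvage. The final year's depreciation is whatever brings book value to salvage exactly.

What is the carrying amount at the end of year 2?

Depreciable base = $240,101 − $14,000 = $226,101.
Year 1: DB = ⌊$240,101 × 200%/4⌋ = $120,050; SL = ⌊$226,101/4⌋ = $56,525 → take DB $120,050. Book value $120,051.
Year 2: DB = ⌊$120,051 × 200%/4⌋ = $60,025; SL = ⌊$106,051/3⌋ = $35,350 → take DB $60,025. Book value $60,026.

$60,026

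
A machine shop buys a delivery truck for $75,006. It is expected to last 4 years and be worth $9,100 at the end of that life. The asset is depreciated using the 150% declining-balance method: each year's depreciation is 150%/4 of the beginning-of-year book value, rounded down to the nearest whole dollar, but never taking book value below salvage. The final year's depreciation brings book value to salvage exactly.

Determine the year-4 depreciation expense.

Depreciable base = $75,006 − $9,100 = $65,906.
Year 1: ⌊$75,006 × 150%/4⌋ = $28,127. Book value $46,879.
Year 2: ⌊$46,879 × 150%/4⌋ = $17,579. Book value $29,300.
Year 3: ⌊$29,300 × 150%/4⌋ = $10,987. Book value $18,313.
Year 4 (final): $18,313 − $9,100 = $9,213. Book value $9,100.

$9,213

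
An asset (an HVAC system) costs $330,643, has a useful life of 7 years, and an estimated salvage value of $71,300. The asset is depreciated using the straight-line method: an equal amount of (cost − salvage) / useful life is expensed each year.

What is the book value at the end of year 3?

$219,496

Depreciable base = $330,643 − $71,300 = $259,343.
Annual expense = $259,343 / 7 = $37,049.
End of year 1: book value $293,594.
End of year 2: book value $256,545.
End of year 3: book value $219,496.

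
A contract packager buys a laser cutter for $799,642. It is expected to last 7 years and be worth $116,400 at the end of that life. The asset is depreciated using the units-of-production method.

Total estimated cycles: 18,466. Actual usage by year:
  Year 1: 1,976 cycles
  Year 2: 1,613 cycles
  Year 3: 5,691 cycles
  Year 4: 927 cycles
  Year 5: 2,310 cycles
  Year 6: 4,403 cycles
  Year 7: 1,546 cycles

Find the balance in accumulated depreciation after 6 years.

Depreciable base = $799,642 − $116,400 = $683,242.
Rate = $683,242 / 18,466 cycles = $37 per cycle.
Year 1: 1,976 × $37 = $73,112. Book value $726,530.
Year 2: 1,613 × $37 = $59,681. Book value $666,849.
Year 3: 5,691 × $37 = $210,567. Book value $456,282.
Year 4: 927 × $37 = $34,299. Book value $421,983.
Year 5: 2,310 × $37 = $85,470. Book value $336,513.
Year 6: 4,403 × $37 = $162,911. Book value $173,602.
Accumulated through year 6 = $799,642 − $173,602 = $626,040.

$626,040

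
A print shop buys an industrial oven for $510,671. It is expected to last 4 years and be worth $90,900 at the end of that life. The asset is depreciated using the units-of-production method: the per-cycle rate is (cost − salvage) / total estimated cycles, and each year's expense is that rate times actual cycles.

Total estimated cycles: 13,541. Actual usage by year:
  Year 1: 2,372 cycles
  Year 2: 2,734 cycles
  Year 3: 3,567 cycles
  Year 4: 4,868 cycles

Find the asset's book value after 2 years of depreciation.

$352,385

Depreciable base = $510,671 − $90,900 = $419,771.
Rate = $419,771 / 13,541 cycles = $31 per cycle.
Year 1: 2,372 × $31 = $73,532. Book value $437,139.
Year 2: 2,734 × $31 = $84,754. Book value $352,385.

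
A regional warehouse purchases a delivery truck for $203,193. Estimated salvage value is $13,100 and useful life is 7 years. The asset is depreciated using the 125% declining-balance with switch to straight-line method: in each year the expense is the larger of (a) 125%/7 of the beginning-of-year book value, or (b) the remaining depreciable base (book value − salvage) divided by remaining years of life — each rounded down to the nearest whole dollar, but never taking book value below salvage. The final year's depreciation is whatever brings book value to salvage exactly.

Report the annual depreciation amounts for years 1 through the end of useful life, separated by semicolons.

Depreciable base = $203,193 − $13,100 = $190,093.
Year 1: DB = ⌊$203,193 × 125%/7⌋ = $36,284; SL = ⌊$190,093/7⌋ = $27,156 → take DB $36,284. Book value $166,909.
Year 2: DB = ⌊$166,909 × 125%/7⌋ = $29,805; SL = ⌊$153,809/6⌋ = $25,634 → take DB $29,805. Book value $137,104.
Year 3: DB = ⌊$137,104 × 125%/7⌋ = $24,482; SL = ⌊$124,004/5⌋ = $24,800 → take SL $24,800. Book value $112,304.
Year 4: DB = ⌊$112,304 × 125%/7⌋ = $20,054; SL = ⌊$99,204/4⌋ = $24,801 → take SL $24,801. Book value $87,503.
Year 5: DB = ⌊$87,503 × 125%/7⌋ = $15,625; SL = ⌊$74,403/3⌋ = $24,801 → take SL $24,801. Book value $62,702.
Year 6: DB = ⌊$62,702 × 125%/7⌋ = $11,196; SL = ⌊$49,602/2⌋ = $24,801 → take SL $24,801. Book value $37,901.
Year 7 (final): $37,901 − $13,100 = $24,801. Book value $13,100.

$36,284; $29,805; $24,800; $24,801; $24,801; $24,801; $24,801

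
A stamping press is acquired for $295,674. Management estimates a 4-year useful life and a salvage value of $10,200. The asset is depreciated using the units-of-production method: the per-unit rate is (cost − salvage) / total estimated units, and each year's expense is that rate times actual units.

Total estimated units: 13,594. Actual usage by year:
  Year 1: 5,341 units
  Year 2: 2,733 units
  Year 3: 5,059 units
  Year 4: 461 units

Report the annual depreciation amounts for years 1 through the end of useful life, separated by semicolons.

Depreciable base = $295,674 − $10,200 = $285,474.
Rate = $285,474 / 13,594 units = $21 per unit.
Year 1: 5,341 × $21 = $112,161. Book value $183,513.
Year 2: 2,733 × $21 = $57,393. Book value $126,120.
Year 3: 5,059 × $21 = $106,239. Book value $19,881.
Year 4: 461 × $21 = $9,681. Book value $10,200.

$112,161; $57,393; $106,239; $9,681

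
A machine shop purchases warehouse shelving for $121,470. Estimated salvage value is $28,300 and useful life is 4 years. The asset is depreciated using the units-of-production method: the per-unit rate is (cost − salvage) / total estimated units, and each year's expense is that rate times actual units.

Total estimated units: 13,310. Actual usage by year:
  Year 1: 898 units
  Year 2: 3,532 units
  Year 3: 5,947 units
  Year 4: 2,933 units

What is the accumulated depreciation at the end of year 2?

$31,010

Depreciable base = $121,470 − $28,300 = $93,170.
Rate = $93,170 / 13,310 units = $7 per unit.
Year 1: 898 × $7 = $6,286. Book value $115,184.
Year 2: 3,532 × $7 = $24,724. Book value $90,460.
Accumulated through year 2 = $121,470 − $90,460 = $31,010.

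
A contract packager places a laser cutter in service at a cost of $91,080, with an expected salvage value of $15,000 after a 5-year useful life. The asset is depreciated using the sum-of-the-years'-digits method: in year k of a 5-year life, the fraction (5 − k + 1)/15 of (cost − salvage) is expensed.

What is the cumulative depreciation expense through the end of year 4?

Depreciable base = $91,080 − $15,000 = $76,080.
Sum of the years' digits = 5+4+3+2+1 = 15.
Year 1: $76,080 × 5/15 = $25,360. Book value $65,720.
Year 2: $76,080 × 4/15 = $20,288. Book value $45,432.
Year 3: $76,080 × 3/15 = $15,216. Book value $30,216.
Year 4: $76,080 × 2/15 = $10,144. Book value $20,072.
Accumulated through year 4 = $91,080 − $20,072 = $71,008.

$71,008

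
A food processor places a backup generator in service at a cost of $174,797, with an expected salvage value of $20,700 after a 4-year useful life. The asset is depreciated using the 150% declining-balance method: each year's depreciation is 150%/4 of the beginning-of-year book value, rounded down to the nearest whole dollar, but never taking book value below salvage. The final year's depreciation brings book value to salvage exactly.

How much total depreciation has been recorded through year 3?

$132,121

Depreciable base = $174,797 − $20,700 = $154,097.
Year 1: ⌊$174,797 × 150%/4⌋ = $65,548. Book value $109,249.
Year 2: ⌊$109,249 × 150%/4⌋ = $40,968. Book value $68,281.
Year 3: ⌊$68,281 × 150%/4⌋ = $25,605. Book value $42,676.
Accumulated through year 3 = $174,797 − $42,676 = $132,121.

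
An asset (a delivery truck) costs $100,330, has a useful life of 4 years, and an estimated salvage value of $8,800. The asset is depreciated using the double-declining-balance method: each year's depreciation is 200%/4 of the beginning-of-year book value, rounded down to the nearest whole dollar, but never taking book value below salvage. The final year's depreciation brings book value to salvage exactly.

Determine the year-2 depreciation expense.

Depreciable base = $100,330 − $8,800 = $91,530.
Year 1: ⌊$100,330 × 200%/4⌋ = $50,165. Book value $50,165.
Year 2: ⌊$50,165 × 200%/4⌋ = $25,082. Book value $25,083.

$25,082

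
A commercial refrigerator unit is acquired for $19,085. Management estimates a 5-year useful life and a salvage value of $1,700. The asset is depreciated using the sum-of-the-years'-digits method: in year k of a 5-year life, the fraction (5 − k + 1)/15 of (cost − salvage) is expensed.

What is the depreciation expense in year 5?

Depreciable base = $19,085 − $1,700 = $17,385.
Sum of the years' digits = 5+4+3+2+1 = 15.
Year 1: $17,385 × 5/15 = $5,795. Book value $13,290.
Year 2: $17,385 × 4/15 = $4,636. Book value $8,654.
Year 3: $17,385 × 3/15 = $3,477. Book value $5,177.
Year 4: $17,385 × 2/15 = $2,318. Book value $2,859.
Year 5: $17,385 × 1/15 = $1,159. Book value $1,700.

$1,159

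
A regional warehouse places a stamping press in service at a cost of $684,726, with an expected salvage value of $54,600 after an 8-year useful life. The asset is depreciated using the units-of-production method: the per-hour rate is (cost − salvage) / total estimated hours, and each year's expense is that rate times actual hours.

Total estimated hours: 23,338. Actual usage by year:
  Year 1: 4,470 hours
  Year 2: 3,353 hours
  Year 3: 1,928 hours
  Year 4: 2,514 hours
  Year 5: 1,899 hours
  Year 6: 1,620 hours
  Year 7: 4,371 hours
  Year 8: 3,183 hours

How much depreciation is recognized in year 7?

Depreciable base = $684,726 − $54,600 = $630,126.
Rate = $630,126 / 23,338 hours = $27 per hour.
Year 1: 4,470 × $27 = $120,690. Book value $564,036.
Year 2: 3,353 × $27 = $90,531. Book value $473,505.
Year 3: 1,928 × $27 = $52,056. Book value $421,449.
Year 4: 2,514 × $27 = $67,878. Book value $353,571.
Year 5: 1,899 × $27 = $51,273. Book value $302,298.
Year 6: 1,620 × $27 = $43,740. Book value $258,558.
Year 7: 4,371 × $27 = $118,017. Book value $140,541.

$118,017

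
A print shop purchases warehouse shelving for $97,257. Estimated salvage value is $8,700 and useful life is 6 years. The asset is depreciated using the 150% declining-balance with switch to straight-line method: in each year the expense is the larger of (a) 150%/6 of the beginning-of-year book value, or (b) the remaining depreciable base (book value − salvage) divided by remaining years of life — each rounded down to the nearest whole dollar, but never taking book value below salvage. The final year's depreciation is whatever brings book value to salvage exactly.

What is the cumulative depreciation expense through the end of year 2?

Depreciable base = $97,257 − $8,700 = $88,557.
Year 1: DB = ⌊$97,257 × 150%/6⌋ = $24,314; SL = ⌊$88,557/6⌋ = $14,759 → take DB $24,314. Book value $72,943.
Year 2: DB = ⌊$72,943 × 150%/6⌋ = $18,235; SL = ⌊$64,243/5⌋ = $12,848 → take DB $18,235. Book value $54,708.
Accumulated through year 2 = $97,257 − $54,708 = $42,549.

$42,549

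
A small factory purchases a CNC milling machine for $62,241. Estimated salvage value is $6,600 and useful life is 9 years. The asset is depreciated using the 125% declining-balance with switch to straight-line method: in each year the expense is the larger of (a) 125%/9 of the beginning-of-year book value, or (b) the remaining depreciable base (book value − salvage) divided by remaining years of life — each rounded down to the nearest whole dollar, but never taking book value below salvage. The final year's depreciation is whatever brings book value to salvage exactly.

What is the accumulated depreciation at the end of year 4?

Depreciable base = $62,241 − $6,600 = $55,641.
Year 1: DB = ⌊$62,241 × 125%/9⌋ = $8,644; SL = ⌊$55,641/9⌋ = $6,182 → take DB $8,644. Book value $53,597.
Year 2: DB = ⌊$53,597 × 125%/9⌋ = $7,444; SL = ⌊$46,997/8⌋ = $5,874 → take DB $7,444. Book value $46,153.
Year 3: DB = ⌊$46,153 × 125%/9⌋ = $6,410; SL = ⌊$39,553/7⌋ = $5,650 → take DB $6,410. Book value $39,743.
Year 4: DB = ⌊$39,743 × 125%/9⌋ = $5,519; SL = ⌊$33,143/6⌋ = $5,523 → take SL $5,523. Book value $34,220.
Accumulated through year 4 = $62,241 − $34,220 = $28,021.

$28,021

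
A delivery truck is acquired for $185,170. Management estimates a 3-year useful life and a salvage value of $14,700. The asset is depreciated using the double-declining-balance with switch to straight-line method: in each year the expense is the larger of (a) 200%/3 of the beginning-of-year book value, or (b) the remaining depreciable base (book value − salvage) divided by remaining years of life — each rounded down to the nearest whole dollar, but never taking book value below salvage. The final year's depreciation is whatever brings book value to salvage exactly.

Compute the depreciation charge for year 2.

Depreciable base = $185,170 − $14,700 = $170,470.
Year 1: DB = ⌊$185,170 × 200%/3⌋ = $123,446; SL = ⌊$170,470/3⌋ = $56,823 → take DB $123,446. Book value $61,724.
Year 2: DB = ⌊$61,724 × 200%/3⌋ = $41,149; SL = ⌊$47,024/2⌋ = $23,512 → take DB $41,149. Book value $20,575.

$41,149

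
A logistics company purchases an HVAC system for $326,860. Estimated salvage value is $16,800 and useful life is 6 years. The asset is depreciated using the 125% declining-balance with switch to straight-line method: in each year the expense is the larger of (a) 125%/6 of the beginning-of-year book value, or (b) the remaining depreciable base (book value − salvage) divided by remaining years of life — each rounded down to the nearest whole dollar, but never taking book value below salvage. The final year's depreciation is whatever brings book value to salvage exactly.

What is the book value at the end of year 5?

Depreciable base = $326,860 − $16,800 = $310,060.
Year 1: DB = ⌊$326,860 × 125%/6⌋ = $68,095; SL = ⌊$310,060/6⌋ = $51,676 → take DB $68,095. Book value $258,765.
Year 2: DB = ⌊$258,765 × 125%/6⌋ = $53,909; SL = ⌊$241,965/5⌋ = $48,393 → take DB $53,909. Book value $204,856.
Year 3: DB = ⌊$204,856 × 125%/6⌋ = $42,678; SL = ⌊$188,056/4⌋ = $47,014 → take SL $47,014. Book value $157,842.
Year 4: DB = ⌊$157,842 × 125%/6⌋ = $32,883; SL = ⌊$141,042/3⌋ = $47,014 → take SL $47,014. Book value $110,828.
Year 5: DB = ⌊$110,828 × 125%/6⌋ = $23,089; SL = ⌊$94,028/2⌋ = $47,014 → take SL $47,014. Book value $63,814.

$63,814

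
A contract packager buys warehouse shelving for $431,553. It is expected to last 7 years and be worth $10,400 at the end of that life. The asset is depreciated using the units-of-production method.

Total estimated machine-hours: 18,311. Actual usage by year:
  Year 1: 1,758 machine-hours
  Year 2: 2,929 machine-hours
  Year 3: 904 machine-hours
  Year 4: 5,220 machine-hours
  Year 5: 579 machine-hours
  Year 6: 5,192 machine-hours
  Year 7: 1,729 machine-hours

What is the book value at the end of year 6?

Depreciable base = $431,553 − $10,400 = $421,153.
Rate = $421,153 / 18,311 machine-hours = $23 per machine-hour.
Year 1: 1,758 × $23 = $40,434. Book value $391,119.
Year 2: 2,929 × $23 = $67,367. Book value $323,752.
Year 3: 904 × $23 = $20,792. Book value $302,960.
Year 4: 5,220 × $23 = $120,060. Book value $182,900.
Year 5: 579 × $23 = $13,317. Book value $169,583.
Year 6: 5,192 × $23 = $119,416. Book value $50,167.

$50,167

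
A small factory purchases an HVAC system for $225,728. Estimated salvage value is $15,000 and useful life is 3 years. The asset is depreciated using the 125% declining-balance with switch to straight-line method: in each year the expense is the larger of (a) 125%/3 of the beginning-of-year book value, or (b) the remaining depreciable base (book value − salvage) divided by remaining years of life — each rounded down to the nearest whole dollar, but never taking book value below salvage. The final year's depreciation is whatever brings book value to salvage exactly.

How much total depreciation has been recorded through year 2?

Depreciable base = $225,728 − $15,000 = $210,728.
Year 1: DB = ⌊$225,728 × 125%/3⌋ = $94,053; SL = ⌊$210,728/3⌋ = $70,242 → take DB $94,053. Book value $131,675.
Year 2: DB = ⌊$131,675 × 125%/3⌋ = $54,864; SL = ⌊$116,675/2⌋ = $58,337 → take SL $58,337. Book value $73,338.
Accumulated through year 2 = $225,728 − $73,338 = $152,390.

$152,390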